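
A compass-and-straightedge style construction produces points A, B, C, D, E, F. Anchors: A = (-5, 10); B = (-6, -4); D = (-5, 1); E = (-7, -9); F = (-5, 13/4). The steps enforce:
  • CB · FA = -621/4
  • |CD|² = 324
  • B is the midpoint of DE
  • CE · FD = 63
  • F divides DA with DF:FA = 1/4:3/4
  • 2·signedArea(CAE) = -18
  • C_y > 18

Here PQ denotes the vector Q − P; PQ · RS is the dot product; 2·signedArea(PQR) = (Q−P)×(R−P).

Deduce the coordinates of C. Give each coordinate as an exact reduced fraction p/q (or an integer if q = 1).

1. C_x = -5  [CB · FA = -621/4 ∩ 2·signedArea(CAE) = -18]
2. C_y = 19  [CB · FA = -621/4 ∩ 2·signedArea(CAE) = -18]
   → C = (-5, 19)

C = (-5, 19)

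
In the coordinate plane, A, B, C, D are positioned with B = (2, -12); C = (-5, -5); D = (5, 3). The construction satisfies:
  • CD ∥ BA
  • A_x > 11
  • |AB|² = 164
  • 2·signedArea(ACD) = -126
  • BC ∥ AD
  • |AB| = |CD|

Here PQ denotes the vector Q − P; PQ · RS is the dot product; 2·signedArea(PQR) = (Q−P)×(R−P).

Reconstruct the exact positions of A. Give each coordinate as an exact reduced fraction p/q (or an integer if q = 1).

1. A_x = 12  [BC ∥ AD ∩ CD ∥ BA]
2. A_y = -4  [BC ∥ AD ∩ CD ∥ BA]
   → A = (12, -4)

A = (12, -4)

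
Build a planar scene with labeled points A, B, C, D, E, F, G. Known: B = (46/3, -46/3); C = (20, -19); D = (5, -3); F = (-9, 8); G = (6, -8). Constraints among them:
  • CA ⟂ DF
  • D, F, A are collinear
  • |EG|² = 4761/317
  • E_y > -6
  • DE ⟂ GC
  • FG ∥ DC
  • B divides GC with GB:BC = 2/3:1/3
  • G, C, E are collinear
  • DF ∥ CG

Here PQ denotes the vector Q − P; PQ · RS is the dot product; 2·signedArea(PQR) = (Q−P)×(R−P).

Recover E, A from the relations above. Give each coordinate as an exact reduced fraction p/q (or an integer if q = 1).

A = (6989/317, -5197/317)
E = (936/317, -1777/317)

1. E_x = 936/317  [G, C, E are collinear ∩ DE ⟂ GC]
2. E_y = -1777/317  [G, C, E are collinear ∩ DE ⟂ GC]
   → E = (936/317, -1777/317)
3. A_x = 6989/317  [D, F, A are collinear ∩ CA ⟂ DF]
4. A_y = -5197/317  [D, F, A are collinear ∩ CA ⟂ DF]
   → A = (6989/317, -5197/317)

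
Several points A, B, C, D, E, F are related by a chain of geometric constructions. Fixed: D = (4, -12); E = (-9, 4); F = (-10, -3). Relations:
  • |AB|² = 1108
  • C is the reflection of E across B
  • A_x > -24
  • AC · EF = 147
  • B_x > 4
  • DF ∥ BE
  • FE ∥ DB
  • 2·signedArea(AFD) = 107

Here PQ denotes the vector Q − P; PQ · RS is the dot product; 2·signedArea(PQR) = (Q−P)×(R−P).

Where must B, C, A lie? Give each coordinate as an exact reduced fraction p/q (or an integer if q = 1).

A = (-23, 13)
B = (5, -5)
C = (19, -14)

1. B_x = 5  [DF ∥ BE ∩ FE ∥ DB]
2. B_y = -5  [DF ∥ BE ∩ FE ∥ DB]
   → B = (5, -5)
3. C_x = 19  [C is the reflection of E across B]
4. C_y = -14  [C is the reflection of E across B]
   → C = (19, -14)
5. A_x = -23  [2·signedArea(AFD) = 107 ∩ AC · EF = 147]
6. A_y = 13  [2·signedArea(AFD) = 107 ∩ AC · EF = 147]
   → A = (-23, 13)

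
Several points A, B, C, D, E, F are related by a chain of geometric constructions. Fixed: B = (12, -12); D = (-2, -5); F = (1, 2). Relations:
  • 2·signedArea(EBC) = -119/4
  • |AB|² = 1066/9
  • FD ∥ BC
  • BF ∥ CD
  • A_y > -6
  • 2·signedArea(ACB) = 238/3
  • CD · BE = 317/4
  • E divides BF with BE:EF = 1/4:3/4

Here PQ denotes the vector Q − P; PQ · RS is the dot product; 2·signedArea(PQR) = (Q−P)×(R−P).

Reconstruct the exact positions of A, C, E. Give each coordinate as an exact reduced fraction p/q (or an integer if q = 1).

1. C_x = 9  [BF ∥ CD ∩ FD ∥ BC]
2. C_y = -19  [BF ∥ CD ∩ FD ∥ BC]
   → C = (9, -19)
3. E_x = 37/4  [E divides BF with BE:EF = 1/4:3/4]
4. E_y = -17/2  [E divides BF with BE:EF = 1/4:3/4]
   → E = (37/4, -17/2)
5. A_x = 11/3  [line -7·x + 3·y + 122/3 = 0 ∩ |AB|² = 1066/9]
6. A_y = -5  [line -7·x + 3·y + 122/3 = 0 ∩ |AB|² = 1066/9]
   → A = (11/3, -5)

A = (11/3, -5)
C = (9, -19)
E = (37/4, -17/2)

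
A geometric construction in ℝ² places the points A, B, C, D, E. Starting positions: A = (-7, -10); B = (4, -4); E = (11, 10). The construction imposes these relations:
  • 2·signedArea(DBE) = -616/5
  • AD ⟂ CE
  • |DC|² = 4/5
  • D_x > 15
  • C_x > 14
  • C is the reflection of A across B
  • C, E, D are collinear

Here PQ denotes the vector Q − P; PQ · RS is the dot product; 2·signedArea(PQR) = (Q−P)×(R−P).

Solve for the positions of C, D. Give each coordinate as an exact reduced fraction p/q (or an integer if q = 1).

C = (15, 2)
D = (77/5, 6/5)

1. C_x = 15  [C is the reflection of A across B]
2. C_y = 2  [C is the reflection of A across B]
   → C = (15, 2)
3. D_x = 77/5  [C, E, D are collinear ∩ AD ⟂ CE]
4. D_y = 6/5  [C, E, D are collinear ∩ AD ⟂ CE]
   → D = (77/5, 6/5)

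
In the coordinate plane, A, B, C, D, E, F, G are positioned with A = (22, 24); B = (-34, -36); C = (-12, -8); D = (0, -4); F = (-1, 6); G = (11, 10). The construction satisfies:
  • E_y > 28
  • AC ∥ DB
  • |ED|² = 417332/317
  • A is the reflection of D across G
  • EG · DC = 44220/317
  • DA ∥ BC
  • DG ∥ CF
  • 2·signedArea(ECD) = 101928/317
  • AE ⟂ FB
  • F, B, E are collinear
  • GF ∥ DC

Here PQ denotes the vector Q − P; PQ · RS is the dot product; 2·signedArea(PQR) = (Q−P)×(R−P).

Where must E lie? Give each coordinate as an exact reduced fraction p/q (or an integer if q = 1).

1. E_x = 5238/317  [F, B, E are collinear ∩ AE ⟂ FB]
2. E_y = 8972/317  [F, B, E are collinear ∩ AE ⟂ FB]
   → E = (5238/317, 8972/317)

E = (5238/317, 8972/317)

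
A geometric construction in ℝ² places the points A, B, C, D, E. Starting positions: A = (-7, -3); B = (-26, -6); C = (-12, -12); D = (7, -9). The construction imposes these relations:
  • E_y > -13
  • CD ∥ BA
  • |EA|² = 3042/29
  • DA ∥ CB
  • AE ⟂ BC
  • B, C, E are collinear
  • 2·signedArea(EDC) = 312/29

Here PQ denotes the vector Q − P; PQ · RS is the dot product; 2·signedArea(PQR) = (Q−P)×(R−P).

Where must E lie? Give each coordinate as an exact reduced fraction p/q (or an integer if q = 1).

E = (-320/29, -360/29)

1. E_x = -320/29  [B, C, E are collinear ∩ AE ⟂ BC]
2. E_y = -360/29  [B, C, E are collinear ∩ AE ⟂ BC]
   → E = (-320/29, -360/29)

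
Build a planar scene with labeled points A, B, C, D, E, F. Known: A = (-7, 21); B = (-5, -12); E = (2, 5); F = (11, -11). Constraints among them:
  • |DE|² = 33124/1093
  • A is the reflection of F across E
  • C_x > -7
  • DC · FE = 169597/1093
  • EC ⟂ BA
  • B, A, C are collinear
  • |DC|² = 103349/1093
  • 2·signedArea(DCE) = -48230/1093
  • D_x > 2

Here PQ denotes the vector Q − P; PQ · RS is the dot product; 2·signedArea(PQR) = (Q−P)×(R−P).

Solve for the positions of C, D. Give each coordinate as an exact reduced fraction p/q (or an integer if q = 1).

C = (-6559/1093, 4935/1093)
D = (2550/1093, -541/1093)

1. C_x = -6559/1093  [B, A, C are collinear ∩ EC ⟂ BA]
2. C_y = 4935/1093  [B, A, C are collinear ∩ EC ⟂ BA]
   → C = (-6559/1093, 4935/1093)
3. D_x = 2550/1093  [2·signedArea(DCE) = -48230/1093 ∩ DC · FE = 169597/1093]
4. D_y = -541/1093  [2·signedArea(DCE) = -48230/1093 ∩ DC · FE = 169597/1093]
   → D = (2550/1093, -541/1093)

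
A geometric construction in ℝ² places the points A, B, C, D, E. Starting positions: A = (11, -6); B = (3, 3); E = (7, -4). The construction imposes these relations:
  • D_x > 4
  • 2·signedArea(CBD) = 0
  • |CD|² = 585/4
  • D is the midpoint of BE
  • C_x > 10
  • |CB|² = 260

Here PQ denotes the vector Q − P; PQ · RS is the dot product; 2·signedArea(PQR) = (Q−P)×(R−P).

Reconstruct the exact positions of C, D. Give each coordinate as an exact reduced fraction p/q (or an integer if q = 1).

C = (11, -11)
D = (5, -1/2)

1. D_x = 5  [D is the midpoint of BE]
2. D_y = -1/2  [D is the midpoint of BE]
   → D = (5, -1/2)
3. C_x = 11  [line 7/2·x + 2·y + -33/2 = 0 ∩ |CD|² = 585/4]
4. C_y = -11  [line 7/2·x + 2·y + -33/2 = 0 ∩ |CD|² = 585/4]
   → C = (11, -11)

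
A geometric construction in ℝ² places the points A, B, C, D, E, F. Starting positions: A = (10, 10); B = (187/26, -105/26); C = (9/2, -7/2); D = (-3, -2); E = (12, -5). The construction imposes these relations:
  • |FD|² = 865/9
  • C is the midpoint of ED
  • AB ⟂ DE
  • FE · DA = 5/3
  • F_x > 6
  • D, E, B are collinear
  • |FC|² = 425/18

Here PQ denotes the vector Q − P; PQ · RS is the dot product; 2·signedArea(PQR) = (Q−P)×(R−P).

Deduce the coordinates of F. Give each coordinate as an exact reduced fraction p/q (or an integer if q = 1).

1. F_x = 19/3  [line -13·x + -12·y + 283/3 = 0 ∩ |FD|² = 865/9]
2. F_y = 1  [line -13·x + -12·y + 283/3 = 0 ∩ |FD|² = 865/9]
   → F = (19/3, 1)

F = (19/3, 1)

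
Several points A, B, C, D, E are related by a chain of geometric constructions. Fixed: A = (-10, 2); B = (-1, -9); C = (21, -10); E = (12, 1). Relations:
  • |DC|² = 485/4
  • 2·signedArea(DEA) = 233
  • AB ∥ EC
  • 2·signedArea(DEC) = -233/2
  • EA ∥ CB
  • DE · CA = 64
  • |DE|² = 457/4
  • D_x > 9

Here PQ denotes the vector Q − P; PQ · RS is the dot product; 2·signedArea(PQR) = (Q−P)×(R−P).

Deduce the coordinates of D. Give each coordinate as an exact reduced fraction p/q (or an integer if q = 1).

D = (10, -19/2)

1. D_x = 10  [2·signedArea(DEC) = -233/2 ∩ DE · CA = 64]
2. D_y = -19/2  [2·signedArea(DEC) = -233/2 ∩ DE · CA = 64]
   → D = (10, -19/2)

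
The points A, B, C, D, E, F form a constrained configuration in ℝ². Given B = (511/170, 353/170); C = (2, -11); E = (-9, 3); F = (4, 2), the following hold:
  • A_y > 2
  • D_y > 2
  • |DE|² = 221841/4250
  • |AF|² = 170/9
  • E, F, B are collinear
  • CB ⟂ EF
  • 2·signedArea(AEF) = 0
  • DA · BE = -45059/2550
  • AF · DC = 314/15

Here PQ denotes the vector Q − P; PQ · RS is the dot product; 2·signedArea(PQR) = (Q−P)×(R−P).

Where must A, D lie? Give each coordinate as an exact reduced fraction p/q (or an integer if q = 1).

1. A_x = -1/3  [line 1·x + 13·y + -30 = 0 ∩ |AF|² = 170/9]
2. A_y = 7/3  [line 1·x + 13·y + -30 = 0 ∩ |AF|² = 170/9]
   → A = (-1/3, 7/3)
3. D_x = -1527/850  [line 2041/170·x + -157/170·y + 20253/850 = 0 ∩ |DE|² = 221841/4250]
4. D_y = 2079/850  [line 2041/170·x + -157/170·y + 20253/850 = 0 ∩ |DE|² = 221841/4250]
   → D = (-1527/850, 2079/850)

A = (-1/3, 7/3)
D = (-1527/850, 2079/850)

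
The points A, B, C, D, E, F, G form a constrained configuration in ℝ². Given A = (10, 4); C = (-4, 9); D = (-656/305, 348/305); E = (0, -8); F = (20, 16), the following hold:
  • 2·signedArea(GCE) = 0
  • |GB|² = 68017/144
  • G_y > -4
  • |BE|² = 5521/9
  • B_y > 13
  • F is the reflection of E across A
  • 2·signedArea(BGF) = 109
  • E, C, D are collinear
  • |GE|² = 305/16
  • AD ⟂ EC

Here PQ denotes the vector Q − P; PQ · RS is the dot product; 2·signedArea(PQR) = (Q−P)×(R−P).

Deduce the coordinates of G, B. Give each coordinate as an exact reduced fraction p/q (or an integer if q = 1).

B = (12, 41/3)
G = (-1, -15/4)

1. G_x = -1  [line 17·x + 4·y + 32 = 0 ∩ |GE|² = 305/16]
2. G_y = -15/4  [line 17·x + 4·y + 32 = 0 ∩ |GE|² = 305/16]
   → G = (-1, -15/4)
3. B_x = 12  [line -79/4·x + 21·y + -50 = 0 ∩ |BE|² = 5521/9]
4. B_y = 41/3  [line -79/4·x + 21·y + -50 = 0 ∩ |BE|² = 5521/9]
   → B = (12, 41/3)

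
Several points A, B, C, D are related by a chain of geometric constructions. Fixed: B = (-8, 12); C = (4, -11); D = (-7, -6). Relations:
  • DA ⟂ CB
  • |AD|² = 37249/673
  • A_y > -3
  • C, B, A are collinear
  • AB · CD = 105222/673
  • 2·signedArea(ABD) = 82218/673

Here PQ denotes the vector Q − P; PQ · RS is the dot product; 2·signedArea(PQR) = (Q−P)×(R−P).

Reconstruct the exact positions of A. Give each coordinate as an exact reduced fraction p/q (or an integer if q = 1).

1. A_x = -272/673  [C, B, A are collinear ∩ DA ⟂ CB]
2. A_y = -1722/673  [C, B, A are collinear ∩ DA ⟂ CB]
   → A = (-272/673, -1722/673)

A = (-272/673, -1722/673)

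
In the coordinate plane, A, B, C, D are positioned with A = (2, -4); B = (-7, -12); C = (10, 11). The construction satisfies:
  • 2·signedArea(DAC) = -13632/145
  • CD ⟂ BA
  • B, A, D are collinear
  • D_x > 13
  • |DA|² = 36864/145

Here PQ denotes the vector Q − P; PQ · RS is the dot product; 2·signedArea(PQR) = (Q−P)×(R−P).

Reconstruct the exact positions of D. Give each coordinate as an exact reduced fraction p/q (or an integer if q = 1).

1. D_x = 2018/145  [B, A, D are collinear ∩ CD ⟂ BA]
2. D_y = 956/145  [B, A, D are collinear ∩ CD ⟂ BA]
   → D = (2018/145, 956/145)

D = (2018/145, 956/145)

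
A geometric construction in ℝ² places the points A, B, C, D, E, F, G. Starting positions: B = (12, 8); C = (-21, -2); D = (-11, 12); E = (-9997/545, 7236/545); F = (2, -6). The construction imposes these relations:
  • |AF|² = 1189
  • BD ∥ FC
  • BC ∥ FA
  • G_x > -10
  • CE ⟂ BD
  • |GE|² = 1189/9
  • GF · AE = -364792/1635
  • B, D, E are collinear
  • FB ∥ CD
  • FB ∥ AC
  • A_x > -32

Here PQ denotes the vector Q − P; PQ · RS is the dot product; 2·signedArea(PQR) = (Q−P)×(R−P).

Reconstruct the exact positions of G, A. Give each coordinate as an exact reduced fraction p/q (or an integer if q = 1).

1. A_x = -31  [FB ∥ AC ∩ BC ∥ FA]
2. A_y = -16  [FB ∥ AC ∩ BC ∥ FA]
   → A = (-31, -16)
3. G_x = -14902/1635  [line -6898/545·x + -15956/545·y + 118972/1635 = 0 ∩ |GE|² = 1189/9]
4. G_y = 3502/545  [line -6898/545·x + -15956/545·y + 118972/1635 = 0 ∩ |GE|² = 1189/9]
   → G = (-14902/1635, 3502/545)

A = (-31, -16)
G = (-14902/1635, 3502/545)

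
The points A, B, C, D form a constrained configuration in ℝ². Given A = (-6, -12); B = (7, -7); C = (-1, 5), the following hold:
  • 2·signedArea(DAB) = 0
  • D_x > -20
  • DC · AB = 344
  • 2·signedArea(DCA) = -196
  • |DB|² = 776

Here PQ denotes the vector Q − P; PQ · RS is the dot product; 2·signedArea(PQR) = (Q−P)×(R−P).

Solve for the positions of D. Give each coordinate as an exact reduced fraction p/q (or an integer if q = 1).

1. D_x = -19  [2·signedArea(DAB) = 0 ∩ 2·signedArea(DCA) = -196]
2. D_y = -17  [2·signedArea(DAB) = 0 ∩ 2·signedArea(DCA) = -196]
   → D = (-19, -17)

D = (-19, -17)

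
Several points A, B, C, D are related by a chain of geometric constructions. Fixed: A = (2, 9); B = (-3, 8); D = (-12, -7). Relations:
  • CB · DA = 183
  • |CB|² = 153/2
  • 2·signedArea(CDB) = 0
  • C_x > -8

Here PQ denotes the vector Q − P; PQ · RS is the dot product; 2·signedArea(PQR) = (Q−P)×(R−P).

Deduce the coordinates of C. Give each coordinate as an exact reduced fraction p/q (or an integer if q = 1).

C = (-15/2, 1/2)

1. C_x = -15/2  [2·signedArea(CDB) = 0 ∩ CB · DA = 183]
2. C_y = 1/2  [2·signedArea(CDB) = 0 ∩ CB · DA = 183]
   → C = (-15/2, 1/2)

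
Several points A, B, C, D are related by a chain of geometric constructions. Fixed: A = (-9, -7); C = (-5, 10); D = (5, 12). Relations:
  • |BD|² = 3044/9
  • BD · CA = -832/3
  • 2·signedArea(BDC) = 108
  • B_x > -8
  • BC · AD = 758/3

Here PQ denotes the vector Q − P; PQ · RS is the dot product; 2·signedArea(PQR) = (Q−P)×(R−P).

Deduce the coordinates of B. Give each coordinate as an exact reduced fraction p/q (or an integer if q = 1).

B = (-23/3, -4/3)

1. B_x = -23/3  [BD · CA = -832/3 ∩ BC · AD = 758/3]
2. B_y = -4/3  [BD · CA = -832/3 ∩ BC · AD = 758/3]
   → B = (-23/3, -4/3)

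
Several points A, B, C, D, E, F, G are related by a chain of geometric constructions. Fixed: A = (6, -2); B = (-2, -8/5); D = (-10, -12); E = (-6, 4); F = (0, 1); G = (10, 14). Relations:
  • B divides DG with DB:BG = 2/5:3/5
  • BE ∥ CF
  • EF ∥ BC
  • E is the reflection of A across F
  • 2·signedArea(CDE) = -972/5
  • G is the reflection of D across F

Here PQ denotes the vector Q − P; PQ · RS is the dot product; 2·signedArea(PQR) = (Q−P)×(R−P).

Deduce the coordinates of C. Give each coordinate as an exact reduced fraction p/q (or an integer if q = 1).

C = (4, -23/5)

1. C_x = 4  [BE ∥ CF ∩ EF ∥ BC]
2. C_y = -23/5  [BE ∥ CF ∩ EF ∥ BC]
   → C = (4, -23/5)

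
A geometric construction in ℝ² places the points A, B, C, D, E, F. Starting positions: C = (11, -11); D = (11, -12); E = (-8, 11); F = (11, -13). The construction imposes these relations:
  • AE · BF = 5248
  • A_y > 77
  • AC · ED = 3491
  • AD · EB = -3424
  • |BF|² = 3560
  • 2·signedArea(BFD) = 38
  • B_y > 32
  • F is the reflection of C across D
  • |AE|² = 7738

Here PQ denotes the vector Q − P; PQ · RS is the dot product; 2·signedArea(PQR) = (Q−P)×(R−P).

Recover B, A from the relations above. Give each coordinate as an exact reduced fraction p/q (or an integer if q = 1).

A = (-65, 78)
B = (-27, 33)

1. B_x = -27  [2·signedArea(BFD) = 38]
2. B_y = 33  [|BF|² = 3560]
   → B = (-27, 33)
3. A_x = -65  [AC · ED = 3491 ∩ AD · EB = -3424]
4. A_y = 78  [AC · ED = 3491 ∩ AD · EB = -3424]
   → A = (-65, 78)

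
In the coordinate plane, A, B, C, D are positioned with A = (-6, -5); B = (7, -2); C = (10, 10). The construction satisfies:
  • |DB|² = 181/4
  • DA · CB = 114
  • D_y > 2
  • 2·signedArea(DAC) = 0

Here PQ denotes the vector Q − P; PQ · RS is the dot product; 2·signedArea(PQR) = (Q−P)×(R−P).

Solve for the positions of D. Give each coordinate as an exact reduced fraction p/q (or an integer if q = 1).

D = (2, 5/2)

1. D_x = 2  [2·signedArea(DAC) = 0 ∩ DA · CB = 114]
2. D_y = 5/2  [2·signedArea(DAC) = 0 ∩ DA · CB = 114]
   → D = (2, 5/2)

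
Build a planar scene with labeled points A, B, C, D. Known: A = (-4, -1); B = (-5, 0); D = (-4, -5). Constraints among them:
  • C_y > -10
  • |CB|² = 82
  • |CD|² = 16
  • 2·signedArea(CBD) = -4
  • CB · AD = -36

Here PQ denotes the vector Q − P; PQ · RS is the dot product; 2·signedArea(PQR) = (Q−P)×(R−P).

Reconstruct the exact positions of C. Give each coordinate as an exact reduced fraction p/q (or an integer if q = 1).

C = (-4, -9)

1. C_x = -4  [CB · AD = -36 ∩ 2·signedArea(CBD) = -4]
2. C_y = -9  [CB · AD = -36 ∩ 2·signedArea(CBD) = -4]
   → C = (-4, -9)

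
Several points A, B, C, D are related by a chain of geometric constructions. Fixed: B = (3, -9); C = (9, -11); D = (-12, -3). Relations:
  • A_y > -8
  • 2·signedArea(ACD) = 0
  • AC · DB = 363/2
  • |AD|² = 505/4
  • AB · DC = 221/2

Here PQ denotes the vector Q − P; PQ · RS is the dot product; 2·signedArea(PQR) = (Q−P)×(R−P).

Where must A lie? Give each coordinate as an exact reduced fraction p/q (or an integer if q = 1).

1. A_x = -3/2  [2·signedArea(ACD) = 0 ∩ AB · DC = 221/2]
2. A_y = -7  [2·signedArea(ACD) = 0 ∩ AB · DC = 221/2]
   → A = (-3/2, -7)

A = (-3/2, -7)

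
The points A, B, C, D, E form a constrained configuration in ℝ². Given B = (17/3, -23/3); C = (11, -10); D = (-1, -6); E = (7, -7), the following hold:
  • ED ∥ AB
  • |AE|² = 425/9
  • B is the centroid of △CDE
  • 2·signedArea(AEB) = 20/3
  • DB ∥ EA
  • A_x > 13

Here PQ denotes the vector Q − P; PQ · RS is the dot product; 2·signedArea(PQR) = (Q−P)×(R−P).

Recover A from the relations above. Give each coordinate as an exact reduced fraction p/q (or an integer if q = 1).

1. A_x = 41/3  [ED ∥ AB ∩ DB ∥ EA]
2. A_y = -26/3  [ED ∥ AB ∩ DB ∥ EA]
   → A = (41/3, -26/3)

A = (41/3, -26/3)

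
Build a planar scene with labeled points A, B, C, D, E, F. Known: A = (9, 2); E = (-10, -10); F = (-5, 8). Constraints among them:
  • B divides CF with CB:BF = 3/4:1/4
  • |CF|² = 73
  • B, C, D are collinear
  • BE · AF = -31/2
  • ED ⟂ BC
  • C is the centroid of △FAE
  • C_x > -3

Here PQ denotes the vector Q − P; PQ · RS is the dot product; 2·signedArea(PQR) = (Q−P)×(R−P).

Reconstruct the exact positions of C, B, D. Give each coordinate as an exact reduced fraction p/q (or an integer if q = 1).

B = (-17/4, 6)
C = (-2, 0)
D = (22/73, -448/73)

1. C_x = -2  [C is the centroid of △FAE]
2. C_y = 0  [C is the centroid of △FAE]
   → C = (-2, 0)
3. B_x = -17/4  [B divides CF with CB:BF = 3/4:1/4]
4. B_y = 6  [B divides CF with CB:BF = 3/4:1/4]
   → B = (-17/4, 6)
5. D_x = 22/73  [B, C, D are collinear ∩ ED ⟂ BC]
6. D_y = -448/73  [B, C, D are collinear ∩ ED ⟂ BC]
   → D = (22/73, -448/73)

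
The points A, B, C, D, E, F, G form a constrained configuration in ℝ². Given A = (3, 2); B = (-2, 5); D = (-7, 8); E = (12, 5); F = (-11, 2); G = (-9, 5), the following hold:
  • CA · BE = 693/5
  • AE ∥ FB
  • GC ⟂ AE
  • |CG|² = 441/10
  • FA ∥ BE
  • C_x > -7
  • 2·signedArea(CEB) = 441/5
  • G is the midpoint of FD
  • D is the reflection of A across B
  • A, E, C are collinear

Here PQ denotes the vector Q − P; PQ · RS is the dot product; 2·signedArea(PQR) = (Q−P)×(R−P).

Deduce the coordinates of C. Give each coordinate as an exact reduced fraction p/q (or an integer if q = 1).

1. C_x = -69/10  [A, E, C are collinear ∩ GC ⟂ AE]
2. C_y = -13/10  [A, E, C are collinear ∩ GC ⟂ AE]
   → C = (-69/10, -13/10)

C = (-69/10, -13/10)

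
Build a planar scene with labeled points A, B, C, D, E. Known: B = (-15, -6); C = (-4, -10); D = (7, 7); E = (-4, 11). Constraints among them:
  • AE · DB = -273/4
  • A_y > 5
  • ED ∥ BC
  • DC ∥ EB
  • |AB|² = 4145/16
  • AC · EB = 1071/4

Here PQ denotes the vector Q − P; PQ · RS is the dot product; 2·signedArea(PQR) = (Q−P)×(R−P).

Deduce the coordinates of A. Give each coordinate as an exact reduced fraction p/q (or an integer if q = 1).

A = (-4, 23/4)

1. A_x = -4  [AC · EB = 1071/4 ∩ AE · DB = -273/4]
2. A_y = 23/4  [AC · EB = 1071/4 ∩ AE · DB = -273/4]
   → A = (-4, 23/4)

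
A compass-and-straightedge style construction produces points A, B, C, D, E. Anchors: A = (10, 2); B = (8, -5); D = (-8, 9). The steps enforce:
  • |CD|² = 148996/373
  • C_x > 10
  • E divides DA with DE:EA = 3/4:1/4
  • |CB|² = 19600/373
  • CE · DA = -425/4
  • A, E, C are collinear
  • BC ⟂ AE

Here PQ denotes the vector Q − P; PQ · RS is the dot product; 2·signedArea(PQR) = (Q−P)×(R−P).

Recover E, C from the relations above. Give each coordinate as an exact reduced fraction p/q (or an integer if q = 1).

C = (3964/373, 655/373)
E = (11/2, 15/4)

1. E_x = 11/2  [E divides DA with DE:EA = 3/4:1/4]
2. E_y = 15/4  [E divides DA with DE:EA = 3/4:1/4]
   → E = (11/2, 15/4)
3. C_x = 3964/373  [A, E, C are collinear ∩ BC ⟂ AE]
4. C_y = 655/373  [A, E, C are collinear ∩ BC ⟂ AE]
   → C = (3964/373, 655/373)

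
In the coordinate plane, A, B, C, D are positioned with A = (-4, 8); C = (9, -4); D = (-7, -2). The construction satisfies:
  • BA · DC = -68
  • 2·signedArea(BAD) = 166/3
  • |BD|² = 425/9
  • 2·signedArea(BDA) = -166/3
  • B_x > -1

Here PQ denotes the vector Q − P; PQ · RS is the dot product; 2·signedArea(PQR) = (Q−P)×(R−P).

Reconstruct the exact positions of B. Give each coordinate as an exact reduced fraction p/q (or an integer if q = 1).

1. B_x = -2/3  [2·signedArea(BAD) = 166/3 ∩ BA · DC = -68]
2. B_y = 2/3  [2·signedArea(BAD) = 166/3 ∩ BA · DC = -68]
   → B = (-2/3, 2/3)

B = (-2/3, 2/3)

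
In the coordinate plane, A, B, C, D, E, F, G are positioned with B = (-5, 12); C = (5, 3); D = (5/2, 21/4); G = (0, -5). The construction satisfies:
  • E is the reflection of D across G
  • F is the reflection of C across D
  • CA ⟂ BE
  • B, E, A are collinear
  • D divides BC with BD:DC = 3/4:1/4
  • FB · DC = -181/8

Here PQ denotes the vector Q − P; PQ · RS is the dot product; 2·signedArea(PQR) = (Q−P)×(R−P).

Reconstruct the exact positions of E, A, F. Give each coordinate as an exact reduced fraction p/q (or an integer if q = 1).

1. E_x = -5/2  [E is the reflection of D across G]
2. E_y = -61/4  [E is the reflection of D across G]
   → E = (-5/2, -61/4)
3. A_x = -49095/11981  [B, E, A are collinear ∩ CA ⟂ BE]
4. A_y = 25943/11981  [B, E, A are collinear ∩ CA ⟂ BE]
   → A = (-49095/11981, 25943/11981)
5. F_x = 0  [F is the reflection of C across D]
6. F_y = 15/2  [F is the reflection of C across D]
   → F = (0, 15/2)

A = (-49095/11981, 25943/11981)
E = (-5/2, -61/4)
F = (0, 15/2)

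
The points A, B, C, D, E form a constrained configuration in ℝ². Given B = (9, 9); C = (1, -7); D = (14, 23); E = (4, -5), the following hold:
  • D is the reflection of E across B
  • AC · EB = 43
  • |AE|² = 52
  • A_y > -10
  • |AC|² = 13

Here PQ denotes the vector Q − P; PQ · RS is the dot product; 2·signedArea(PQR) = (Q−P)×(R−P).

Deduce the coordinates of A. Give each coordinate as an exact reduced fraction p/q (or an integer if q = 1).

A = (-2, -9)

1. A_x = -2  [line -5·x + -14·y + -136 = 0 ∩ |AE|² = 52]
2. A_y = -9  [line -5·x + -14·y + -136 = 0 ∩ |AE|² = 52]
   → A = (-2, -9)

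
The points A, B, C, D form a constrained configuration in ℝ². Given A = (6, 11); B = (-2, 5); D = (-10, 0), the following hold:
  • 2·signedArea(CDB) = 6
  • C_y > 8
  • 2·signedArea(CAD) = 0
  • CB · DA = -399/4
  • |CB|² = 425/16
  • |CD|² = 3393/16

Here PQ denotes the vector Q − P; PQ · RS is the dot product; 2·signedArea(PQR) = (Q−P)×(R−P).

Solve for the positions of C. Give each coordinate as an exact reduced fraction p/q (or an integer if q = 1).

C = (2, 33/4)

1. C_x = 2  [2·signedArea(CAD) = 0 ∩ 2·signedArea(CDB) = 6]
2. C_y = 33/4  [2·signedArea(CAD) = 0 ∩ 2·signedArea(CDB) = 6]
   → C = (2, 33/4)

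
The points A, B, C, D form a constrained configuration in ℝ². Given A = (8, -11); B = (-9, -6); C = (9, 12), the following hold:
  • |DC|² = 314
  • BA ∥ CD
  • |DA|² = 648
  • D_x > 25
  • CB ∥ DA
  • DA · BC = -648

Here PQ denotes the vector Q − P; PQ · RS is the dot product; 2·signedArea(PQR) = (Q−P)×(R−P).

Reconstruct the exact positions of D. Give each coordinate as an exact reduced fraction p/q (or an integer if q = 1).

1. D_x = 26  [CB ∥ DA ∩ BA ∥ CD]
2. D_y = 7  [CB ∥ DA ∩ BA ∥ CD]
   → D = (26, 7)

D = (26, 7)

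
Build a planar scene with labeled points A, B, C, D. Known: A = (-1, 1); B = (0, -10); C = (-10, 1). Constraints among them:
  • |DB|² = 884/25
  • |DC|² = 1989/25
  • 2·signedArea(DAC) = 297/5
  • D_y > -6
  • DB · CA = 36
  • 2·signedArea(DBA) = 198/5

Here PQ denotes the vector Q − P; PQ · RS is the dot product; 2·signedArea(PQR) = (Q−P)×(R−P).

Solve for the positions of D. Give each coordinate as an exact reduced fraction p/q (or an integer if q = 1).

1. D_x = -4  [2·signedArea(DAC) = 297/5 ∩ 2·signedArea(DBA) = 198/5]
2. D_y = -28/5  [2·signedArea(DAC) = 297/5 ∩ 2·signedArea(DBA) = 198/5]
   → D = (-4, -28/5)

D = (-4, -28/5)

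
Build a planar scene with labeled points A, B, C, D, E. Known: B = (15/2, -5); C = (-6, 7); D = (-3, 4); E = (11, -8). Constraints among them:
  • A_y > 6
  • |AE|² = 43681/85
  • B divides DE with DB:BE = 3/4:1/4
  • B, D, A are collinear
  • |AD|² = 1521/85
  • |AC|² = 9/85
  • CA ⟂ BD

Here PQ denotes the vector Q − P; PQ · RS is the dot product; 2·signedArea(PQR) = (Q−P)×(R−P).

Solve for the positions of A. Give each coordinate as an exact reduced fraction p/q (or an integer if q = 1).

A = (-528/85, 574/85)

1. A_x = -528/85  [B, D, A are collinear ∩ CA ⟂ BD]
2. A_y = 574/85  [B, D, A are collinear ∩ CA ⟂ BD]
   → A = (-528/85, 574/85)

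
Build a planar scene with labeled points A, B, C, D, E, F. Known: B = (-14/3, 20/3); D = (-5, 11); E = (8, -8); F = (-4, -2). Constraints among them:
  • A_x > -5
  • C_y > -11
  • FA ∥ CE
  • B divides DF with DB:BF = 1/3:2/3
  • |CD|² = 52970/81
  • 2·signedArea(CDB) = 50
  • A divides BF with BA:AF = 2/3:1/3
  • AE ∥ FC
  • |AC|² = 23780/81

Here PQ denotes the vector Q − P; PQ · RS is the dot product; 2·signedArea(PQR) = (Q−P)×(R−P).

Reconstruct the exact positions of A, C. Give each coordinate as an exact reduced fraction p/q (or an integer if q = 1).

1. A_x = -38/9  [A divides BF with BA:AF = 2/3:1/3]
2. A_y = 8/9  [A divides BF with BA:AF = 2/3:1/3]
   → A = (-38/9, 8/9)
3. C_x = 74/9  [FA ∥ CE ∩ AE ∥ FC]
4. C_y = -98/9  [FA ∥ CE ∩ AE ∥ FC]
   → C = (74/9, -98/9)

A = (-38/9, 8/9)
C = (74/9, -98/9)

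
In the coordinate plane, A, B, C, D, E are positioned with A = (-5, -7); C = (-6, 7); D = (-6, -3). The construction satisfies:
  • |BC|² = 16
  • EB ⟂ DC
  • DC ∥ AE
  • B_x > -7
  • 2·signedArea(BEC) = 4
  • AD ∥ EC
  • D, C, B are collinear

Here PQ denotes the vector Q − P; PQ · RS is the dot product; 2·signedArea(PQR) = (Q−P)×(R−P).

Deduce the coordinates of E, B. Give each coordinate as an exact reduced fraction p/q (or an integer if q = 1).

1. E_x = -5  [AD ∥ EC ∩ DC ∥ AE]
2. E_y = 3  [AD ∥ EC ∩ DC ∥ AE]
   → E = (-5, 3)
3. B_x = -6  [D, C, B are collinear ∩ EB ⟂ DC]
4. B_y = 3  [D, C, B are collinear ∩ EB ⟂ DC]
   → B = (-6, 3)

B = (-6, 3)
E = (-5, 3)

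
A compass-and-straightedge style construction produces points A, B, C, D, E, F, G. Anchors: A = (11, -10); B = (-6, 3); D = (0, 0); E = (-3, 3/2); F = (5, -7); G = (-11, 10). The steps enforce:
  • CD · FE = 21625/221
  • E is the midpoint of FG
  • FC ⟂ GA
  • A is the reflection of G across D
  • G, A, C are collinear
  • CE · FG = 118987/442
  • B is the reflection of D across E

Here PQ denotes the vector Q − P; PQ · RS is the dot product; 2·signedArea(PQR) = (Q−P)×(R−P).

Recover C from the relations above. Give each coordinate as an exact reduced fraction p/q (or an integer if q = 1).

C = (1375/221, -1250/221)

1. C_x = 1375/221  [G, A, C are collinear ∩ FC ⟂ GA]
2. C_y = -1250/221  [G, A, C are collinear ∩ FC ⟂ GA]
   → C = (1375/221, -1250/221)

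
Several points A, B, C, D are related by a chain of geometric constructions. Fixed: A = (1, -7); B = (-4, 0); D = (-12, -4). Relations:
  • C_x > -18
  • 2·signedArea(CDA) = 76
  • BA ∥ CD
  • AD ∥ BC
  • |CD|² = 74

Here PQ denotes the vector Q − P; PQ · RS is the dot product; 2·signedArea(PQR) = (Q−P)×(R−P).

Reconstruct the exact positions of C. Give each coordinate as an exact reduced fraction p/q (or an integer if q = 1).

C = (-17, 3)

1. C_x = -17  [BA ∥ CD ∩ AD ∥ BC]
2. C_y = 3  [BA ∥ CD ∩ AD ∥ BC]
   → C = (-17, 3)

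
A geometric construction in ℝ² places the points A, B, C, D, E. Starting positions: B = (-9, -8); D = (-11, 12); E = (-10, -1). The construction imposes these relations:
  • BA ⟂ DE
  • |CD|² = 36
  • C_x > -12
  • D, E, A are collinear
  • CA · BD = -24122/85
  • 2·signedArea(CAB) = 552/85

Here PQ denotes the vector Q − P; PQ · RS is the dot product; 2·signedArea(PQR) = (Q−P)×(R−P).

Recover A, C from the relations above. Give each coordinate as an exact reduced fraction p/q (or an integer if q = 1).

A = (-804/85, -683/85)
C = (-11, 6)

1. A_x = -804/85  [D, E, A are collinear ∩ BA ⟂ DE]
2. A_y = -683/85  [D, E, A are collinear ∩ BA ⟂ DE]
   → A = (-804/85, -683/85)
3. C_x = -11  [2·signedArea(CAB) = 552/85 ∩ CA · BD = -24122/85]
4. C_y = 6  [2·signedArea(CAB) = 552/85 ∩ CA · BD = -24122/85]
   → C = (-11, 6)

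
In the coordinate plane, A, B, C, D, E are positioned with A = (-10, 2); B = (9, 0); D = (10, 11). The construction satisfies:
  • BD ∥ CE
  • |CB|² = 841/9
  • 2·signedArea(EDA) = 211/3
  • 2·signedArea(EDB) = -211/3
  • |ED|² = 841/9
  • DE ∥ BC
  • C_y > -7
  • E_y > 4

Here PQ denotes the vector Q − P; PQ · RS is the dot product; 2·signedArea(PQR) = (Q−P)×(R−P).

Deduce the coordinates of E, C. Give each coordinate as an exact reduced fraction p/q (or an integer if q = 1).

C = (2, -20/3)
E = (3, 13/3)

1. E_x = 3  [2·signedArea(EDA) = 211/3 ∩ 2·signedArea(EDB) = -211/3]
2. E_y = 13/3  [2·signedArea(EDA) = 211/3 ∩ 2·signedArea(EDB) = -211/3]
   → E = (3, 13/3)
3. C_x = 2  [BD ∥ CE ∩ DE ∥ BC]
4. C_y = -20/3  [BD ∥ CE ∩ DE ∥ BC]
   → C = (2, -20/3)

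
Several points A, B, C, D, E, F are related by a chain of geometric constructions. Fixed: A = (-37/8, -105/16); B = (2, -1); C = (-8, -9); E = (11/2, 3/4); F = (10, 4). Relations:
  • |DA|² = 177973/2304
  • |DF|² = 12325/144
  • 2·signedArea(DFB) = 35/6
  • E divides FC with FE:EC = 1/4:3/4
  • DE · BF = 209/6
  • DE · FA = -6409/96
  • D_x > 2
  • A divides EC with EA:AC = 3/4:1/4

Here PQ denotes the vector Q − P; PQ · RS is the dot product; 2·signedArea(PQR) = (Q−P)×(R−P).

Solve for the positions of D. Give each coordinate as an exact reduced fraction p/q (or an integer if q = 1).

1. D_x = 5/2  [DE · FA = -6409/96 ∩ DE · BF = 209/6]
2. D_y = -17/12  [DE · FA = -6409/96 ∩ DE · BF = 209/6]
   → D = (5/2, -17/12)

D = (5/2, -17/12)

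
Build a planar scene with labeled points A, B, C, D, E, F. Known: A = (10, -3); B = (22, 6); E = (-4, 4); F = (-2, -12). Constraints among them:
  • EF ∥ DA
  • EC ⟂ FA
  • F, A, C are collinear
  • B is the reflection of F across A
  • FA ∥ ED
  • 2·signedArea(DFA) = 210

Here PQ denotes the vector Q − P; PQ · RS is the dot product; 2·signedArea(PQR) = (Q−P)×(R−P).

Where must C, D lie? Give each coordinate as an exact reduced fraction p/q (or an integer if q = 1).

1. C_x = 22/5  [F, A, C are collinear ∩ EC ⟂ FA]
2. C_y = -36/5  [F, A, C are collinear ∩ EC ⟂ FA]
   → C = (22/5, -36/5)
3. D_x = 8  [EF ∥ DA ∩ FA ∥ ED]
4. D_y = 13  [EF ∥ DA ∩ FA ∥ ED]
   → D = (8, 13)

C = (22/5, -36/5)
D = (8, 13)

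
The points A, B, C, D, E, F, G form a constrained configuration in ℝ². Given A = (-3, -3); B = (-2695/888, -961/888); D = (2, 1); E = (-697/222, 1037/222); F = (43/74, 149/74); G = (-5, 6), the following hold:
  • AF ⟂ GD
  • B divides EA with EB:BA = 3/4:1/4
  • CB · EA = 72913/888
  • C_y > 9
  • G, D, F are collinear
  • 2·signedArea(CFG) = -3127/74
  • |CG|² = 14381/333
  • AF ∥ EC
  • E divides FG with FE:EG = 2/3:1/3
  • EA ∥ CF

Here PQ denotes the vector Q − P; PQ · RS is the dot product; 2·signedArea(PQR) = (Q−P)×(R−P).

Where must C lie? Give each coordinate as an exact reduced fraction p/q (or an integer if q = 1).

C = (49/111, 1075/111)

1. C_x = 49/111  [EA ∥ CF ∩ AF ∥ EC]
2. C_y = 1075/111  [EA ∥ CF ∩ AF ∥ EC]
   → C = (49/111, 1075/111)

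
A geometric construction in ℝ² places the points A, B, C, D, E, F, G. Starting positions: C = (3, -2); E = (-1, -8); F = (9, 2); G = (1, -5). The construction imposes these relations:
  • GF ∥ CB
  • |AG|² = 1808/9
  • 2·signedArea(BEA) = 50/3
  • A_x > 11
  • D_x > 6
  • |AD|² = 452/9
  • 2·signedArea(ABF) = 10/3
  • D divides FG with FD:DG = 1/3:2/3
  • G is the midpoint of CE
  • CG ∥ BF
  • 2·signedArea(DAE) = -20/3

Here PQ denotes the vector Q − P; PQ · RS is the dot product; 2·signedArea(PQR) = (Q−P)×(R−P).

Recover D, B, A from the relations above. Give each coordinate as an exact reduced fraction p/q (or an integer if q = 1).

1. D_x = 19/3  [D divides FG with FD:DG = 1/3:2/3]
2. D_y = -1/3  [D divides FG with FD:DG = 1/3:2/3]
   → D = (19/3, -1/3)
3. B_x = 11  [CG ∥ BF ∩ GF ∥ CB]
4. B_y = 5  [CG ∥ BF ∩ GF ∥ CB]
   → B = (11, 5)
5. A_x = 35/3  [2·signedArea(ABF) = 10/3 ∩ 2·signedArea(BEA) = 50/3]
6. A_y = 13/3  [2·signedArea(ABF) = 10/3 ∩ 2·signedArea(BEA) = 50/3]
   → A = (35/3, 13/3)

A = (35/3, 13/3)
B = (11, 5)
D = (19/3, -1/3)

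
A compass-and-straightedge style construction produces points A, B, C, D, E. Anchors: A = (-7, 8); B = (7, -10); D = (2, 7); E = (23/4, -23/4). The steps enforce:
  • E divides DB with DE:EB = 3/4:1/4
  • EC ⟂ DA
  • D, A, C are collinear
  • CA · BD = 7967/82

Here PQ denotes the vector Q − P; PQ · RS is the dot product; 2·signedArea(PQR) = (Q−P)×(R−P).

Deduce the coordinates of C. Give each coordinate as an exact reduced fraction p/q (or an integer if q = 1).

C = (1165/164, 1055/164)

1. C_x = 1165/164  [D, A, C are collinear ∩ EC ⟂ DA]
2. C_y = 1055/164  [D, A, C are collinear ∩ EC ⟂ DA]
   → C = (1165/164, 1055/164)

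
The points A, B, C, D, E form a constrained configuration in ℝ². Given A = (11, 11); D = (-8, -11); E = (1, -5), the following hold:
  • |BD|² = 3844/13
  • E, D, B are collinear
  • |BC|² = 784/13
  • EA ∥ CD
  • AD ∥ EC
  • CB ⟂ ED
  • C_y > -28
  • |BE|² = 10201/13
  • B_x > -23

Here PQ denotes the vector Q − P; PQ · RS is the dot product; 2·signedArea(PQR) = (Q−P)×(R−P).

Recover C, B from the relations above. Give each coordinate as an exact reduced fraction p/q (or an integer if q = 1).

1. C_x = -18  [EA ∥ CD ∩ AD ∥ EC]
2. C_y = -27  [EA ∥ CD ∩ AD ∥ EC]
   → C = (-18, -27)
3. B_x = -290/13  [E, D, B are collinear ∩ CB ⟂ ED]
4. B_y = -267/13  [E, D, B are collinear ∩ CB ⟂ ED]
   → B = (-290/13, -267/13)

B = (-290/13, -267/13)
C = (-18, -27)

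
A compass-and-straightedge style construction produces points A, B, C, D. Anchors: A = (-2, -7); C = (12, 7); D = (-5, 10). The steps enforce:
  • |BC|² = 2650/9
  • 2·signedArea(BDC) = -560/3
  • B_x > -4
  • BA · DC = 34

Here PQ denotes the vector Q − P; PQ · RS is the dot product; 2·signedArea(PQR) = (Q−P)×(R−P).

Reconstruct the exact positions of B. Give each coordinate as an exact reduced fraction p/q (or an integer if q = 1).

1. B_x = -3  [2·signedArea(BDC) = -560/3 ∩ BA · DC = 34]
2. B_y = -4/3  [2·signedArea(BDC) = -560/3 ∩ BA · DC = 34]
   → B = (-3, -4/3)

B = (-3, -4/3)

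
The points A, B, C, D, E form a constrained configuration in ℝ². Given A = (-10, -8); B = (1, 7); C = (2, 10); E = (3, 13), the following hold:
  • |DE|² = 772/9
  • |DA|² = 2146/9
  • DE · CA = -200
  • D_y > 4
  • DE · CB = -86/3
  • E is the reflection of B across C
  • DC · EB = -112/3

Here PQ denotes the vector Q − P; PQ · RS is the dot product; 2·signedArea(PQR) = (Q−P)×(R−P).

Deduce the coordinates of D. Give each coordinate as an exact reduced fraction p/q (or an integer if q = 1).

1. D_x = -5/3  [DE · CB = -86/3 ∩ DE · CA = -200]
2. D_y = 5  [DE · CB = -86/3 ∩ DE · CA = -200]
   → D = (-5/3, 5)

D = (-5/3, 5)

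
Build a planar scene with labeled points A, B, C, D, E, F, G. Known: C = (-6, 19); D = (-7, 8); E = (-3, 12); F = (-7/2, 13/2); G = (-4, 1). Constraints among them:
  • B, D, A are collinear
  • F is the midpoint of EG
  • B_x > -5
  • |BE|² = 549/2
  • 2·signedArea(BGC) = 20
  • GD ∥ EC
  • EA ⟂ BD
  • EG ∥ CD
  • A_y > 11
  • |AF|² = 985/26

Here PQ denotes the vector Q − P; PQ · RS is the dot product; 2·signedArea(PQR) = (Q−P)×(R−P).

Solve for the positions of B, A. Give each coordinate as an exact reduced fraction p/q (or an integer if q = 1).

A = (-99/13, 144/13)
B = (-9/2, -9/2)

1. B_x = -9/2  [line -18·x + -2·y + -90 = 0 ∩ |BE|² = 549/2]
2. B_y = -9/2  [line -18·x + -2·y + -90 = 0 ∩ |BE|² = 549/2]
   → B = (-9/2, -9/2)
3. A_x = -99/13  [B, D, A are collinear ∩ EA ⟂ BD]
4. A_y = 144/13  [B, D, A are collinear ∩ EA ⟂ BD]
   → A = (-99/13, 144/13)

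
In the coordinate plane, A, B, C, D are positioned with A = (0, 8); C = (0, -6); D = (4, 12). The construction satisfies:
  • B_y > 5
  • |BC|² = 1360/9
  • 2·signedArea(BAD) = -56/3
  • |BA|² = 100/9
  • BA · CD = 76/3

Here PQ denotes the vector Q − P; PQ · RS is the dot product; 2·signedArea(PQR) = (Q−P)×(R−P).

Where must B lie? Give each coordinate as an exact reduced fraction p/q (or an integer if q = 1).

1. B_x = 8/3  [BA · CD = 76/3 ∩ 2·signedArea(BAD) = -56/3]
2. B_y = 6  [BA · CD = 76/3 ∩ 2·signedArea(BAD) = -56/3]
   → B = (8/3, 6)

B = (8/3, 6)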